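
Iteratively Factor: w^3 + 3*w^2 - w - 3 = (w + 1)*(w^2 + 2*w - 3) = (w + 1)*(w + 3)*(w - 1)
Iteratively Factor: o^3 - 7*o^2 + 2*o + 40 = (o - 4)*(o^2 - 3*o - 10) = (o - 4)*(o + 2)*(o - 5)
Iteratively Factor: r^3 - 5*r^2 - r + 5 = (r + 1)*(r^2 - 6*r + 5) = (r - 5)*(r + 1)*(r - 1)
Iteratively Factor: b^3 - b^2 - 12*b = (b - 4)*(b^2 + 3*b) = (b - 4)*(b + 3)*(b)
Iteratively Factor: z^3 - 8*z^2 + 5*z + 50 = (z - 5)*(z^2 - 3*z - 10) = (z - 5)^2*(z + 2)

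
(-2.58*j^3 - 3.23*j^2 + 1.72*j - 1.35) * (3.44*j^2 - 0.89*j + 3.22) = -8.8752*j^5 - 8.815*j^4 + 0.483899999999998*j^3 - 16.5754*j^2 + 6.7399*j - 4.347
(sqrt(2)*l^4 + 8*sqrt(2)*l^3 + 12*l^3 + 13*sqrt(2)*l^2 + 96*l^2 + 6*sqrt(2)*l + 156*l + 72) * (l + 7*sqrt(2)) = sqrt(2)*l^5 + 8*sqrt(2)*l^4 + 26*l^4 + 97*sqrt(2)*l^3 + 208*l^3 + 338*l^2 + 678*sqrt(2)*l^2 + 156*l + 1092*sqrt(2)*l + 504*sqrt(2)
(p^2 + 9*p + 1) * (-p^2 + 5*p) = -p^4 - 4*p^3 + 44*p^2 + 5*p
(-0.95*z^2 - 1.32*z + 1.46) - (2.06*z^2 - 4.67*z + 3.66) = -3.01*z^2 + 3.35*z - 2.2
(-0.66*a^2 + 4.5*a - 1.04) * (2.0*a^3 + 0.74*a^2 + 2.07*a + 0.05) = -1.32*a^5 + 8.5116*a^4 - 0.1162*a^3 + 8.5124*a^2 - 1.9278*a - 0.052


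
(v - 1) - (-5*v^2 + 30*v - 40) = 5*v^2 - 29*v + 39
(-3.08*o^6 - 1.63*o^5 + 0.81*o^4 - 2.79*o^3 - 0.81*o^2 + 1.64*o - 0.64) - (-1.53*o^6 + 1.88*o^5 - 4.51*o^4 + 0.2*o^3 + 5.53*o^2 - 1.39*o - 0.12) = -1.55*o^6 - 3.51*o^5 + 5.32*o^4 - 2.99*o^3 - 6.34*o^2 + 3.03*o - 0.52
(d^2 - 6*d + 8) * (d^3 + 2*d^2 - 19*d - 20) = d^5 - 4*d^4 - 23*d^3 + 110*d^2 - 32*d - 160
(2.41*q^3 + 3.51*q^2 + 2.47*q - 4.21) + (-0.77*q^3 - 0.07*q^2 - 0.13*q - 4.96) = 1.64*q^3 + 3.44*q^2 + 2.34*q - 9.17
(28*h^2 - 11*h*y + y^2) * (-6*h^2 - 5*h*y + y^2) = -168*h^4 - 74*h^3*y + 77*h^2*y^2 - 16*h*y^3 + y^4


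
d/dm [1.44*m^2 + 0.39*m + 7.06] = 2.88*m + 0.39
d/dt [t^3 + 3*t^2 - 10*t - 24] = 3*t^2 + 6*t - 10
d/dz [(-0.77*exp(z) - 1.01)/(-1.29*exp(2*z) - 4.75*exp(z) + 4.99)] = (-(0.77*exp(z) + 1.01)*(2.58*exp(z) + 4.75) + 0.9933*exp(2*z) + 3.6575*exp(z) - 3.8423)*exp(z)/(1.29*exp(2*z) + 4.75*exp(z) - 4.99)^2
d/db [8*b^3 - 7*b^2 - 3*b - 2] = 24*b^2 - 14*b - 3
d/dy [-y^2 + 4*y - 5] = 4 - 2*y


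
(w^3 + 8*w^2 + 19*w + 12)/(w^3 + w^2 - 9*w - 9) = (w + 4)/(w - 3)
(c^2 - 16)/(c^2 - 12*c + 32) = (c + 4)/(c - 8)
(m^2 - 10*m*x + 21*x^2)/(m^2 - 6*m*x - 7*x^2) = (m - 3*x)/(m + x)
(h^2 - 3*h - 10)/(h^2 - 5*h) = (h + 2)/h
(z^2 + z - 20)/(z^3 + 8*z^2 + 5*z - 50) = (z - 4)/(z^2 + 3*z - 10)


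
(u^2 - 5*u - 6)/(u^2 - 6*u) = (u + 1)/u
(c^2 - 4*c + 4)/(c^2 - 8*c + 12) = (c - 2)/(c - 6)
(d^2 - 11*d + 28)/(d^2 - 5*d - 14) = (d - 4)/(d + 2)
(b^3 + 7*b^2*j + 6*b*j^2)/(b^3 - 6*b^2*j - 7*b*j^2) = (b + 6*j)/(b - 7*j)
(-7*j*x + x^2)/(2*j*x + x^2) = (-7*j + x)/(2*j + x)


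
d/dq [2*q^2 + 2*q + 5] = 4*q + 2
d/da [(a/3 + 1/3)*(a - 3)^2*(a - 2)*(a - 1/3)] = 5*a^4/3 - 88*a^3/9 + 46*a^2/3 - 8*a/9 - 19/3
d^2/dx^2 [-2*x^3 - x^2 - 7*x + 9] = -12*x - 2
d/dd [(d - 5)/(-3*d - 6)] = -7/(3*(d + 2)^2)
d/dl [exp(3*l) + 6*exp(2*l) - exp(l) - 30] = (3*exp(2*l) + 12*exp(l) - 1)*exp(l)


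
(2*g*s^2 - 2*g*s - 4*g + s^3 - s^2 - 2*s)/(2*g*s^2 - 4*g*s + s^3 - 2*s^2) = (s + 1)/s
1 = 1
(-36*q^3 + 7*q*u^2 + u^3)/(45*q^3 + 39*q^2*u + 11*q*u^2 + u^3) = (-12*q^2 + 4*q*u + u^2)/(15*q^2 + 8*q*u + u^2)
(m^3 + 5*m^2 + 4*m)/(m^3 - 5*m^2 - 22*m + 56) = m*(m + 1)/(m^2 - 9*m + 14)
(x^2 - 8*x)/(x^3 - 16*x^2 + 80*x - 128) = x/(x^2 - 8*x + 16)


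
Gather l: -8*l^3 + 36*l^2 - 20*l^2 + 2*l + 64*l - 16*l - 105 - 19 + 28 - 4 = -8*l^3 + 16*l^2 + 50*l - 100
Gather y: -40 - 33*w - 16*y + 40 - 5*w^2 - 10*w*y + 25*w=-5*w^2 - 8*w + y*(-10*w - 16)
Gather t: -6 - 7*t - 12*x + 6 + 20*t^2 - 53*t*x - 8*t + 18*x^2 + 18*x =20*t^2 + t*(-53*x - 15) + 18*x^2 + 6*x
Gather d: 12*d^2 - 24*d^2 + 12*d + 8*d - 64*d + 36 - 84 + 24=-12*d^2 - 44*d - 24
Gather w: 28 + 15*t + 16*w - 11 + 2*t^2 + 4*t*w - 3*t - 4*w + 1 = 2*t^2 + 12*t + w*(4*t + 12) + 18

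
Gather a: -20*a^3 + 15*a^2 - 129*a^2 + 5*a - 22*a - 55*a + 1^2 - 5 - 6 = -20*a^3 - 114*a^2 - 72*a - 10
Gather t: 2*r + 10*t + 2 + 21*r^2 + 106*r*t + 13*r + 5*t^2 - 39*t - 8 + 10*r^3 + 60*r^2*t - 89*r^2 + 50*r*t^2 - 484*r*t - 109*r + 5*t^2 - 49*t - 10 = 10*r^3 - 68*r^2 - 94*r + t^2*(50*r + 10) + t*(60*r^2 - 378*r - 78) - 16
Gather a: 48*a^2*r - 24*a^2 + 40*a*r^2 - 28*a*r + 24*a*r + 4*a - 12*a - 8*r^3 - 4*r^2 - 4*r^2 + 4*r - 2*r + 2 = a^2*(48*r - 24) + a*(40*r^2 - 4*r - 8) - 8*r^3 - 8*r^2 + 2*r + 2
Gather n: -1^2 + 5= 4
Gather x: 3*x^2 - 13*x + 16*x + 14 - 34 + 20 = 3*x^2 + 3*x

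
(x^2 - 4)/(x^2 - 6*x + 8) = (x + 2)/(x - 4)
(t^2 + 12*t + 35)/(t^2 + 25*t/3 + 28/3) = 3*(t + 5)/(3*t + 4)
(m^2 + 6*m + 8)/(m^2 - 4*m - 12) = (m + 4)/(m - 6)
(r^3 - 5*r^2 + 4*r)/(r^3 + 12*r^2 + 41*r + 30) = r*(r^2 - 5*r + 4)/(r^3 + 12*r^2 + 41*r + 30)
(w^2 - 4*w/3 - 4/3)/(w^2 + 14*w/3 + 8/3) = (w - 2)/(w + 4)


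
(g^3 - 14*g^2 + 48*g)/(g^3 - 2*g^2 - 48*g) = (g - 6)/(g + 6)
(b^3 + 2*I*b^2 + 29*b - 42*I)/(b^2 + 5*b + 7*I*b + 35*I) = (b^2 - 5*I*b - 6)/(b + 5)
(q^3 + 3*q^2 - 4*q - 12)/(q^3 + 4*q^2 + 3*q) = (q^2 - 4)/(q*(q + 1))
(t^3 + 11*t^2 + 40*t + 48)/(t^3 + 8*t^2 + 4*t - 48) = (t^2 + 7*t + 12)/(t^2 + 4*t - 12)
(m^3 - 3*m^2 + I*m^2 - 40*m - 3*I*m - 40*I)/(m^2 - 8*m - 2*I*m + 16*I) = (m^2 + m*(5 + I) + 5*I)/(m - 2*I)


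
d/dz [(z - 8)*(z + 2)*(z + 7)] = 3*z^2 + 2*z - 58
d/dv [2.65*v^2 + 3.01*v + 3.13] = 5.3*v + 3.01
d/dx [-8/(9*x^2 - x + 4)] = 8*(18*x - 1)/(9*x^2 - x + 4)^2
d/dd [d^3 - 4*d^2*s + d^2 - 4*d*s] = 3*d^2 - 8*d*s + 2*d - 4*s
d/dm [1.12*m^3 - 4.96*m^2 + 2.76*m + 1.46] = 3.36*m^2 - 9.92*m + 2.76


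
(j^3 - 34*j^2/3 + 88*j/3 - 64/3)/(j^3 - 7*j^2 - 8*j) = (3*j^2 - 10*j + 8)/(3*j*(j + 1))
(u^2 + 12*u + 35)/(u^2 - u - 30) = (u + 7)/(u - 6)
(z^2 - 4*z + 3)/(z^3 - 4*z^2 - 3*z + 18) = (z - 1)/(z^2 - z - 6)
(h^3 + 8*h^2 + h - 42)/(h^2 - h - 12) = (h^2 + 5*h - 14)/(h - 4)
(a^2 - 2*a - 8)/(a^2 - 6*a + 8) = (a + 2)/(a - 2)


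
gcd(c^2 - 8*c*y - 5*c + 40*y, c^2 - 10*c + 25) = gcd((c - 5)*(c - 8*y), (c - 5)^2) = c - 5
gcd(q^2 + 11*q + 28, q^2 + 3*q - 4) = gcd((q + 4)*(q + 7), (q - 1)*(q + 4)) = q + 4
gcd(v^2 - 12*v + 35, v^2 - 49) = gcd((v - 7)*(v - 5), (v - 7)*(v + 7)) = v - 7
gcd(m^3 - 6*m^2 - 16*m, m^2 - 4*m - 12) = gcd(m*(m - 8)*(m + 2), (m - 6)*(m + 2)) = m + 2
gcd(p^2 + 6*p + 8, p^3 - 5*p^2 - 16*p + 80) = p + 4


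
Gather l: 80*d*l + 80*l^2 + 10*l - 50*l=80*l^2 + l*(80*d - 40)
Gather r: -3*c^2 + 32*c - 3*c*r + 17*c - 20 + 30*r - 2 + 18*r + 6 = -3*c^2 + 49*c + r*(48 - 3*c) - 16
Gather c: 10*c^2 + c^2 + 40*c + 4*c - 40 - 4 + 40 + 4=11*c^2 + 44*c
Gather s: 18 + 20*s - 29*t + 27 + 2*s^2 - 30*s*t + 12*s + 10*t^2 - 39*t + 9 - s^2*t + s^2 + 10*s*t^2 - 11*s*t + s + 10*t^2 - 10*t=s^2*(3 - t) + s*(10*t^2 - 41*t + 33) + 20*t^2 - 78*t + 54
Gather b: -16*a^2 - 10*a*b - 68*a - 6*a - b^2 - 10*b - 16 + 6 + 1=-16*a^2 - 74*a - b^2 + b*(-10*a - 10) - 9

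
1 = 1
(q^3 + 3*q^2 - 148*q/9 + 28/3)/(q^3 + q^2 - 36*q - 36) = (q^2 - 3*q + 14/9)/(q^2 - 5*q - 6)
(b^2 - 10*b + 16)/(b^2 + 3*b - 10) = (b - 8)/(b + 5)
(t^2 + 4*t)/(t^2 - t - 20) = t/(t - 5)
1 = 1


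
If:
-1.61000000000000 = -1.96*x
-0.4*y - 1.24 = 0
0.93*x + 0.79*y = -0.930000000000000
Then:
No Solution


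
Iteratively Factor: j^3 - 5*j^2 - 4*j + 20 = (j - 2)*(j^2 - 3*j - 10) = (j - 2)*(j + 2)*(j - 5)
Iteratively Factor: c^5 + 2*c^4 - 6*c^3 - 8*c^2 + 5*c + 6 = (c + 3)*(c^4 - c^3 - 3*c^2 + c + 2) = (c + 1)*(c + 3)*(c^3 - 2*c^2 - c + 2) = (c + 1)^2*(c + 3)*(c^2 - 3*c + 2) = (c - 1)*(c + 1)^2*(c + 3)*(c - 2)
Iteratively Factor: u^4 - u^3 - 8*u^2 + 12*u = (u + 3)*(u^3 - 4*u^2 + 4*u) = (u - 2)*(u + 3)*(u^2 - 2*u) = u*(u - 2)*(u + 3)*(u - 2)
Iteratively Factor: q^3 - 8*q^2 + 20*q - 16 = (q - 4)*(q^2 - 4*q + 4) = (q - 4)*(q - 2)*(q - 2)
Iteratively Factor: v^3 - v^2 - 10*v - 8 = (v - 4)*(v^2 + 3*v + 2) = (v - 4)*(v + 2)*(v + 1)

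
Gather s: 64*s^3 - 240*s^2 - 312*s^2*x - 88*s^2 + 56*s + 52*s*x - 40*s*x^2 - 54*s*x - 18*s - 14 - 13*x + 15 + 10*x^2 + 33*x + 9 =64*s^3 + s^2*(-312*x - 328) + s*(-40*x^2 - 2*x + 38) + 10*x^2 + 20*x + 10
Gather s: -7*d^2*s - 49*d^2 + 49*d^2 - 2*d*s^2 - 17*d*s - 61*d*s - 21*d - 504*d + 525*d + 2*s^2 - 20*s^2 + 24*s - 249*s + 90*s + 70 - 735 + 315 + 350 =s^2*(-2*d - 18) + s*(-7*d^2 - 78*d - 135)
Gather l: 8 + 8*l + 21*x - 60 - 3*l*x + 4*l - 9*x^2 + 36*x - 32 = l*(12 - 3*x) - 9*x^2 + 57*x - 84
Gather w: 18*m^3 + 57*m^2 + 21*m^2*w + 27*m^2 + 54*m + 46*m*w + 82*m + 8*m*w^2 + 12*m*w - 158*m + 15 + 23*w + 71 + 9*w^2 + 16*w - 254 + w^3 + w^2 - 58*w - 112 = 18*m^3 + 84*m^2 - 22*m + w^3 + w^2*(8*m + 10) + w*(21*m^2 + 58*m - 19) - 280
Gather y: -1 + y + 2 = y + 1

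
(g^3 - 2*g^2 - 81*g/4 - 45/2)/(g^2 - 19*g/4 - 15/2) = (4*g^2 + 16*g + 15)/(4*g + 5)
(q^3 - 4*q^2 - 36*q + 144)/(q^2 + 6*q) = q - 10 + 24/q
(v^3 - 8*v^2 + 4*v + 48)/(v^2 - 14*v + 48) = (v^2 - 2*v - 8)/(v - 8)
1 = 1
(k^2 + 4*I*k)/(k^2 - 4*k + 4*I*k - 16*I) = k/(k - 4)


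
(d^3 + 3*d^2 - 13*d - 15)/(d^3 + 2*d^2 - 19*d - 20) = (d - 3)/(d - 4)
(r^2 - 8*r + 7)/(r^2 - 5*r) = (r^2 - 8*r + 7)/(r*(r - 5))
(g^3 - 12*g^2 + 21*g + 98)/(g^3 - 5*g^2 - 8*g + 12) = (g^2 - 14*g + 49)/(g^2 - 7*g + 6)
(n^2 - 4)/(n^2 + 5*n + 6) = (n - 2)/(n + 3)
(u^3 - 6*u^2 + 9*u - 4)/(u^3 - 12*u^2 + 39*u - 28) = (u - 1)/(u - 7)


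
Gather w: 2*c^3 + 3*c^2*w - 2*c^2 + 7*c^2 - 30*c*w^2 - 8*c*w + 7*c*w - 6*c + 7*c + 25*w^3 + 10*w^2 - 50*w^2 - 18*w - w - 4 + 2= 2*c^3 + 5*c^2 + c + 25*w^3 + w^2*(-30*c - 40) + w*(3*c^2 - c - 19) - 2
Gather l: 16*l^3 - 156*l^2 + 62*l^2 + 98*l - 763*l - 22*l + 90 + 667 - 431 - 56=16*l^3 - 94*l^2 - 687*l + 270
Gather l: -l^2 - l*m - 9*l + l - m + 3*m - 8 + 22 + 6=-l^2 + l*(-m - 8) + 2*m + 20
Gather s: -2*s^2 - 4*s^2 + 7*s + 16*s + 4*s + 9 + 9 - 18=-6*s^2 + 27*s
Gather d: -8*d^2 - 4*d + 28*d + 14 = -8*d^2 + 24*d + 14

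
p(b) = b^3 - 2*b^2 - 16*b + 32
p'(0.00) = -16.00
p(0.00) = 32.00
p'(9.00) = 191.00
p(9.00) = 455.00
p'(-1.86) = 1.82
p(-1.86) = 48.41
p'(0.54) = -17.29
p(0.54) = 22.93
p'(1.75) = -13.81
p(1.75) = 3.23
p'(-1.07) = -8.29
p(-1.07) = 45.61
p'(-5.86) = 110.46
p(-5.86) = -144.15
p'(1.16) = -16.60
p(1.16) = 12.31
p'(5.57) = 54.79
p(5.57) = 53.64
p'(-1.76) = 0.33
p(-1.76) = 48.51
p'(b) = 3*b^2 - 4*b - 16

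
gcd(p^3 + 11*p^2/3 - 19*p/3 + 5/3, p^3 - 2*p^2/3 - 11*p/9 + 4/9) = p - 1/3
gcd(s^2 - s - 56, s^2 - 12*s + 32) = s - 8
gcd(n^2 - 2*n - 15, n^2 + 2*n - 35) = n - 5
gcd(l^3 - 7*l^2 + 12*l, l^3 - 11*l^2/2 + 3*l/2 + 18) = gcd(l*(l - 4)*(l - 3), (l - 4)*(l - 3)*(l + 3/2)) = l^2 - 7*l + 12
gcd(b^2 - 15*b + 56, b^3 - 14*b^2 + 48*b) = b - 8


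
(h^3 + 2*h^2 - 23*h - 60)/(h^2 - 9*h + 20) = (h^2 + 7*h + 12)/(h - 4)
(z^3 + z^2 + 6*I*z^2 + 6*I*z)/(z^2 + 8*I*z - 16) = z*(z^2 + z + 6*I*z + 6*I)/(z^2 + 8*I*z - 16)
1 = 1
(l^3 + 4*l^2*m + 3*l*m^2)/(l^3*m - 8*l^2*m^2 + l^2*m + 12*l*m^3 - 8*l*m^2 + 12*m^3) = l*(l^2 + 4*l*m + 3*m^2)/(m*(l^3 - 8*l^2*m + l^2 + 12*l*m^2 - 8*l*m + 12*m^2))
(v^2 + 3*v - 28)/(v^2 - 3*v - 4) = (v + 7)/(v + 1)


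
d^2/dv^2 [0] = 0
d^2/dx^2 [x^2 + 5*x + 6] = 2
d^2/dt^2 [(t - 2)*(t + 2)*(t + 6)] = 6*t + 12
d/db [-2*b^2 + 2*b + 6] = 2 - 4*b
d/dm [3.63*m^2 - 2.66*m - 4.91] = 7.26*m - 2.66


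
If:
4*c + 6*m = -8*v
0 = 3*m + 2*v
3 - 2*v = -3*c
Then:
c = -3/5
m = -2/5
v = 3/5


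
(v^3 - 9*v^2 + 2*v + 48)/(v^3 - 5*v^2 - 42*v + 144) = (v + 2)/(v + 6)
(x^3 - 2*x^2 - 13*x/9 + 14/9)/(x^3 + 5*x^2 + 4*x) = (x^2 - 3*x + 14/9)/(x*(x + 4))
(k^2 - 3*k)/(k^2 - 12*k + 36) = k*(k - 3)/(k^2 - 12*k + 36)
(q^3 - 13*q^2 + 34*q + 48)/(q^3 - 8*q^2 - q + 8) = (q - 6)/(q - 1)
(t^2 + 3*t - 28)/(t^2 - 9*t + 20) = (t + 7)/(t - 5)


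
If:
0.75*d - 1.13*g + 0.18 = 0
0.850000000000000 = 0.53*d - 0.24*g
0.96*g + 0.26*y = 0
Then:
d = 2.40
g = 1.75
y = -6.46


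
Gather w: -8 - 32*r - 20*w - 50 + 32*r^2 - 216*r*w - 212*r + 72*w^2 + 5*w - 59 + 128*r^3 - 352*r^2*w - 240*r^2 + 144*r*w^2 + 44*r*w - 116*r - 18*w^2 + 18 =128*r^3 - 208*r^2 - 360*r + w^2*(144*r + 54) + w*(-352*r^2 - 172*r - 15) - 99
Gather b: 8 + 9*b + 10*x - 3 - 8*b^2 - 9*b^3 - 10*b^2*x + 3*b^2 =-9*b^3 + b^2*(-10*x - 5) + 9*b + 10*x + 5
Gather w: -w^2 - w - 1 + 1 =-w^2 - w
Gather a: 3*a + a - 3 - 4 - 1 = 4*a - 8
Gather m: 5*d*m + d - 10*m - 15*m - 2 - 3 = d + m*(5*d - 25) - 5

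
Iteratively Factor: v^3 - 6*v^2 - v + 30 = (v - 5)*(v^2 - v - 6) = (v - 5)*(v + 2)*(v - 3)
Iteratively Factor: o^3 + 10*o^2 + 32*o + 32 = (o + 4)*(o^2 + 6*o + 8) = (o + 2)*(o + 4)*(o + 4)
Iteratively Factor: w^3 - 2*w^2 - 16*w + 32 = (w - 4)*(w^2 + 2*w - 8) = (w - 4)*(w - 2)*(w + 4)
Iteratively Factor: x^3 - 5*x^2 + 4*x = (x - 1)*(x^2 - 4*x) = (x - 4)*(x - 1)*(x)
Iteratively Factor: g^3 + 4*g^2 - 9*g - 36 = (g + 4)*(g^2 - 9) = (g + 3)*(g + 4)*(g - 3)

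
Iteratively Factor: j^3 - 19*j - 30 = (j + 2)*(j^2 - 2*j - 15) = (j + 2)*(j + 3)*(j - 5)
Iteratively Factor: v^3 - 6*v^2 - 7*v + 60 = (v + 3)*(v^2 - 9*v + 20) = (v - 4)*(v + 3)*(v - 5)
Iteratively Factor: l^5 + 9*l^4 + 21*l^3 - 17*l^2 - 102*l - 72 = (l + 3)*(l^4 + 6*l^3 + 3*l^2 - 26*l - 24) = (l - 2)*(l + 3)*(l^3 + 8*l^2 + 19*l + 12) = (l - 2)*(l + 3)*(l + 4)*(l^2 + 4*l + 3) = (l - 2)*(l + 1)*(l + 3)*(l + 4)*(l + 3)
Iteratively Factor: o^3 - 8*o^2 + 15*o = (o)*(o^2 - 8*o + 15) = o*(o - 5)*(o - 3)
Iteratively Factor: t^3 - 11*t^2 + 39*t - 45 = (t - 3)*(t^2 - 8*t + 15) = (t - 3)^2*(t - 5)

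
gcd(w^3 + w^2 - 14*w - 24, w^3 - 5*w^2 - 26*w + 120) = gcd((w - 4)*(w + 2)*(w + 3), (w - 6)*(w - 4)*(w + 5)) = w - 4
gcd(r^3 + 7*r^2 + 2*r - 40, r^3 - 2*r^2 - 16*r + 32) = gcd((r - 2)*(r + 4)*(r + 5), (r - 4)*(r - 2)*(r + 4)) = r^2 + 2*r - 8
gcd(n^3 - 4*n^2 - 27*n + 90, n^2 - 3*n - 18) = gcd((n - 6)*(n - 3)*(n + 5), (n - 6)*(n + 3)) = n - 6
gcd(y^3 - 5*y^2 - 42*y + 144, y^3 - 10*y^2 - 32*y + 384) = y^2 - 2*y - 48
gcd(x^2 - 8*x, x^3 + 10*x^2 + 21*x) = x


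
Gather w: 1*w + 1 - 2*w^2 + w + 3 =-2*w^2 + 2*w + 4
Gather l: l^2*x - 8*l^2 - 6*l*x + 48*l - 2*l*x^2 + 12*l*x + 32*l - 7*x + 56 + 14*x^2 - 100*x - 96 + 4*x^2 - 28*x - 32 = l^2*(x - 8) + l*(-2*x^2 + 6*x + 80) + 18*x^2 - 135*x - 72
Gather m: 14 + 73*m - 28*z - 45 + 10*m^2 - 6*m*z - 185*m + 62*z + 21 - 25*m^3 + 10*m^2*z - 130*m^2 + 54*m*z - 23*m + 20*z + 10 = -25*m^3 + m^2*(10*z - 120) + m*(48*z - 135) + 54*z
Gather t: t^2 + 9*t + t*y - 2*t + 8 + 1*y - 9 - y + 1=t^2 + t*(y + 7)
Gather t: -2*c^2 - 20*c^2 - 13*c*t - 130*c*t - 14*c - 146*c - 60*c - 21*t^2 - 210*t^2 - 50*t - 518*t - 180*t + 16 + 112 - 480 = -22*c^2 - 220*c - 231*t^2 + t*(-143*c - 748) - 352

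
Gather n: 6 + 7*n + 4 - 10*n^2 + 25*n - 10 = -10*n^2 + 32*n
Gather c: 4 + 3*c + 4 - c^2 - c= -c^2 + 2*c + 8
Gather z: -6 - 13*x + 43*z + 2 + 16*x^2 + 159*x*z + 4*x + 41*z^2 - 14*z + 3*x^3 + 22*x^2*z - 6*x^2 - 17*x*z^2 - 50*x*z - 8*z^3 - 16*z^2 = 3*x^3 + 10*x^2 - 9*x - 8*z^3 + z^2*(25 - 17*x) + z*(22*x^2 + 109*x + 29) - 4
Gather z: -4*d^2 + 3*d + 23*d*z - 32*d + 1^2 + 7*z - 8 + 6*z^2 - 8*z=-4*d^2 - 29*d + 6*z^2 + z*(23*d - 1) - 7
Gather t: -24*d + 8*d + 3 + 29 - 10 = 22 - 16*d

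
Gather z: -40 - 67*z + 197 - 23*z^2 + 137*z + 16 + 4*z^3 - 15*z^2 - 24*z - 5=4*z^3 - 38*z^2 + 46*z + 168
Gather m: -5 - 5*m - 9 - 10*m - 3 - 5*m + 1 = -20*m - 16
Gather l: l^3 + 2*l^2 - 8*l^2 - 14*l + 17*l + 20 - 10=l^3 - 6*l^2 + 3*l + 10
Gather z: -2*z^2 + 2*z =-2*z^2 + 2*z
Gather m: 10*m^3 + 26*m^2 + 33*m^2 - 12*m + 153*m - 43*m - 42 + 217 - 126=10*m^3 + 59*m^2 + 98*m + 49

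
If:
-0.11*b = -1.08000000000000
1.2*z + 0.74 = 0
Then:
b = 9.82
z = -0.62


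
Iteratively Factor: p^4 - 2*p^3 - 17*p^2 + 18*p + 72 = (p + 2)*(p^3 - 4*p^2 - 9*p + 36) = (p - 4)*(p + 2)*(p^2 - 9) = (p - 4)*(p - 3)*(p + 2)*(p + 3)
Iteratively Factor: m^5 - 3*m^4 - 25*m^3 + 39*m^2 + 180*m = (m - 4)*(m^4 + m^3 - 21*m^2 - 45*m) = (m - 5)*(m - 4)*(m^3 + 6*m^2 + 9*m) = (m - 5)*(m - 4)*(m + 3)*(m^2 + 3*m) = (m - 5)*(m - 4)*(m + 3)^2*(m)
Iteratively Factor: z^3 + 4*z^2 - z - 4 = (z + 4)*(z^2 - 1) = (z + 1)*(z + 4)*(z - 1)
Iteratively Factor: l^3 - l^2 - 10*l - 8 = (l + 2)*(l^2 - 3*l - 4) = (l - 4)*(l + 2)*(l + 1)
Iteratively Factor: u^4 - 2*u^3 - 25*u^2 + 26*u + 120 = (u + 2)*(u^3 - 4*u^2 - 17*u + 60) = (u - 5)*(u + 2)*(u^2 + u - 12) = (u - 5)*(u - 3)*(u + 2)*(u + 4)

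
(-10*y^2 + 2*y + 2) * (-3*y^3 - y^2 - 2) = 30*y^5 + 4*y^4 - 8*y^3 + 18*y^2 - 4*y - 4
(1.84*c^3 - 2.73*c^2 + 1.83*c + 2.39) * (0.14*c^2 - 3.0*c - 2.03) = 0.2576*c^5 - 5.9022*c^4 + 4.711*c^3 + 0.386499999999999*c^2 - 10.8849*c - 4.8517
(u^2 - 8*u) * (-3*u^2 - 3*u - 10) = -3*u^4 + 21*u^3 + 14*u^2 + 80*u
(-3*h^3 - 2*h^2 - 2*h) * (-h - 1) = 3*h^4 + 5*h^3 + 4*h^2 + 2*h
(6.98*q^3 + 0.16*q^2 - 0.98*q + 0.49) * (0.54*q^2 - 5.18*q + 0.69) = 3.7692*q^5 - 36.07*q^4 + 3.4582*q^3 + 5.4514*q^2 - 3.2144*q + 0.3381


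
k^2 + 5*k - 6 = (k - 1)*(k + 6)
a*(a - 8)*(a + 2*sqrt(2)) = a^3 - 8*a^2 + 2*sqrt(2)*a^2 - 16*sqrt(2)*a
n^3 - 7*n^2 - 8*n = n*(n - 8)*(n + 1)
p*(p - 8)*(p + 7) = p^3 - p^2 - 56*p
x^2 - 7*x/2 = x*(x - 7/2)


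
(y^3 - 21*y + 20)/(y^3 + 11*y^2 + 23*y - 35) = (y - 4)/(y + 7)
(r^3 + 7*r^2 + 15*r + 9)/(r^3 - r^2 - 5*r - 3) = (r^2 + 6*r + 9)/(r^2 - 2*r - 3)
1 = 1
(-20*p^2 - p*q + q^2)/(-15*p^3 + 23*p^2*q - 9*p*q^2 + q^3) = (4*p + q)/(3*p^2 - 4*p*q + q^2)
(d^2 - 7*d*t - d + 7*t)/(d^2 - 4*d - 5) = (-d^2 + 7*d*t + d - 7*t)/(-d^2 + 4*d + 5)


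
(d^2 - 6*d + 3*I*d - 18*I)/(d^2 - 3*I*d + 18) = (d - 6)/(d - 6*I)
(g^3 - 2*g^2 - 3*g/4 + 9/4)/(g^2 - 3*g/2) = g - 1/2 - 3/(2*g)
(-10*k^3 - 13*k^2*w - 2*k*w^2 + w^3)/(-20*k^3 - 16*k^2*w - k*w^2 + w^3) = (k + w)/(2*k + w)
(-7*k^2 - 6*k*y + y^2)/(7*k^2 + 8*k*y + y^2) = (-7*k + y)/(7*k + y)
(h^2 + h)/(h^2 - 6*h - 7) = h/(h - 7)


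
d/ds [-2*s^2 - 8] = -4*s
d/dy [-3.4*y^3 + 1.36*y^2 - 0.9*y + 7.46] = -10.2*y^2 + 2.72*y - 0.9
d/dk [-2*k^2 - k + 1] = -4*k - 1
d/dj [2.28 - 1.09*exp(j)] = -1.09*exp(j)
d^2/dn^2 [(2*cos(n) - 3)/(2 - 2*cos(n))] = (sin(n)^2 - cos(n) + 1)/(2*(cos(n) - 1)^3)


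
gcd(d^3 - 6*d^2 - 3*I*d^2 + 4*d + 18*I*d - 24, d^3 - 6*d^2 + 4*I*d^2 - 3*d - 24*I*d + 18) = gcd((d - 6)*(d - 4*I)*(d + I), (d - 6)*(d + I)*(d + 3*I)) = d^2 + d*(-6 + I) - 6*I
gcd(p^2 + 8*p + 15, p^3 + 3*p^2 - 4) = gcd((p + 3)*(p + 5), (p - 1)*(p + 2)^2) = 1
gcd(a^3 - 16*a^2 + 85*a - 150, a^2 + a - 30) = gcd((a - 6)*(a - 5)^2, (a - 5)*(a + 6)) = a - 5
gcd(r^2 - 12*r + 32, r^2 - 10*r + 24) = r - 4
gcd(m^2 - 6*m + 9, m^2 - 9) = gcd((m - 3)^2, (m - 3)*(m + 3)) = m - 3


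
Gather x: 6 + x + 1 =x + 7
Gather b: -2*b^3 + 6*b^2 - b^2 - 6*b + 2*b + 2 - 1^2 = -2*b^3 + 5*b^2 - 4*b + 1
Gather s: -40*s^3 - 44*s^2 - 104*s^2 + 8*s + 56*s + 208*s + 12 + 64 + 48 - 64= -40*s^3 - 148*s^2 + 272*s + 60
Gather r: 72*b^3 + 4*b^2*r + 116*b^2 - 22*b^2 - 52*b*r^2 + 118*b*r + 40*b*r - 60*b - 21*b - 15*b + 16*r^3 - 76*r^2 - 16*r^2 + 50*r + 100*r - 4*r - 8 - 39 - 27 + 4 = 72*b^3 + 94*b^2 - 96*b + 16*r^3 + r^2*(-52*b - 92) + r*(4*b^2 + 158*b + 146) - 70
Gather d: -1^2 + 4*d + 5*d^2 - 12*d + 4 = 5*d^2 - 8*d + 3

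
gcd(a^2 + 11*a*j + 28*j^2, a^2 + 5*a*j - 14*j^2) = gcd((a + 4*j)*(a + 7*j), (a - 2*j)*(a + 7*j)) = a + 7*j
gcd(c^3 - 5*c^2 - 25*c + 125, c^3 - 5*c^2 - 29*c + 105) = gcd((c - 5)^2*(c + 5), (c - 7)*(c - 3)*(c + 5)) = c + 5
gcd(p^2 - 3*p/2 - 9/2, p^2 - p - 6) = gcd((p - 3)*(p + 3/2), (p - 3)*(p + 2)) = p - 3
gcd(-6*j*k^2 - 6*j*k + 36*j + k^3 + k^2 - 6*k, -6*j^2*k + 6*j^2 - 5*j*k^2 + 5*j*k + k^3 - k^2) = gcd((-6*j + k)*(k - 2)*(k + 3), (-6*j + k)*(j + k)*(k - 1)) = 6*j - k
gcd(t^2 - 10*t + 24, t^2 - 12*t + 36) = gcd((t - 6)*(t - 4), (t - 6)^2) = t - 6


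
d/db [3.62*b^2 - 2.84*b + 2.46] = 7.24*b - 2.84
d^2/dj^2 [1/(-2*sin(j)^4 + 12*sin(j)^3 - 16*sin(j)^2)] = (8*sin(j)^2 - 69*sin(j) + 200 - 174/sin(j) - 160/sin(j)^2 + 384/sin(j)^3 - 192/sin(j)^4)/((sin(j) - 4)^3*(sin(j) - 2)^3)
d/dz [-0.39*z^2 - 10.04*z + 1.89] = -0.78*z - 10.04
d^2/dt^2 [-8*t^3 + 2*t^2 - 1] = 4 - 48*t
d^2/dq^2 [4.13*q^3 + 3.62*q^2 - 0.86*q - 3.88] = 24.78*q + 7.24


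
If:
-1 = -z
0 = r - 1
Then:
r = 1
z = 1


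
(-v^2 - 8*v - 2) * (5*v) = -5*v^3 - 40*v^2 - 10*v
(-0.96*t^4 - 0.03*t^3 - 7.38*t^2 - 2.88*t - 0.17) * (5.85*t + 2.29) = -5.616*t^5 - 2.3739*t^4 - 43.2417*t^3 - 33.7482*t^2 - 7.5897*t - 0.3893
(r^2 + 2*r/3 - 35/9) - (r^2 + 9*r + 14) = -25*r/3 - 161/9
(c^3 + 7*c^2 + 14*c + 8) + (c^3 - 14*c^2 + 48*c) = 2*c^3 - 7*c^2 + 62*c + 8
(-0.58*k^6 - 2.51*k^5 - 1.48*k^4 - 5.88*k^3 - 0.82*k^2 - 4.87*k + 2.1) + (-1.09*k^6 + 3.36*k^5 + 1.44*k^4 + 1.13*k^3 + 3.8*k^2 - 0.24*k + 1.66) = -1.67*k^6 + 0.85*k^5 - 0.04*k^4 - 4.75*k^3 + 2.98*k^2 - 5.11*k + 3.76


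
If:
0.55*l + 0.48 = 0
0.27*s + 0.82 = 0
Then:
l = -0.87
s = -3.04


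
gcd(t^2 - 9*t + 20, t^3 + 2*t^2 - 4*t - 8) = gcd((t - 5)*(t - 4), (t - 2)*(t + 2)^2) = 1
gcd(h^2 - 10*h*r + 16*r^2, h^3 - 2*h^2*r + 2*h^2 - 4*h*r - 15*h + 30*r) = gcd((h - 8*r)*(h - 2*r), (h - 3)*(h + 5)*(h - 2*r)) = -h + 2*r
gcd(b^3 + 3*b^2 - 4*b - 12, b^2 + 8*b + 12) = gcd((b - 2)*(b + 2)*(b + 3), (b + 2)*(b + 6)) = b + 2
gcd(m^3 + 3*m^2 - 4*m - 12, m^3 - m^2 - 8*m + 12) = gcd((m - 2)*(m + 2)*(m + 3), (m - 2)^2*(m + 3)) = m^2 + m - 6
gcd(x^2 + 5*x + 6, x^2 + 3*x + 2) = x + 2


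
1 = 1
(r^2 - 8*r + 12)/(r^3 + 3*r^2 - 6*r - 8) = (r - 6)/(r^2 + 5*r + 4)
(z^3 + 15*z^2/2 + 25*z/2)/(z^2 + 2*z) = (2*z^2 + 15*z + 25)/(2*(z + 2))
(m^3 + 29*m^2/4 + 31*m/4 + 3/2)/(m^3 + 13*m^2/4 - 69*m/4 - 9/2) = (m + 1)/(m - 3)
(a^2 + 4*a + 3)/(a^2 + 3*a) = (a + 1)/a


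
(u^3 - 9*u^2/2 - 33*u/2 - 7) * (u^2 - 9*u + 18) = u^5 - 27*u^4/2 + 42*u^3 + 121*u^2/2 - 234*u - 126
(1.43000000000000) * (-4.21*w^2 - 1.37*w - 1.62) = -6.0203*w^2 - 1.9591*w - 2.3166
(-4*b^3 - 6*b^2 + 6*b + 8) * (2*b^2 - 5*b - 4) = -8*b^5 + 8*b^4 + 58*b^3 + 10*b^2 - 64*b - 32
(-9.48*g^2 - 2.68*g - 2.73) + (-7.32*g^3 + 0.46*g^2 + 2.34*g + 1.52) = -7.32*g^3 - 9.02*g^2 - 0.34*g - 1.21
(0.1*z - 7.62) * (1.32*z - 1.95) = 0.132*z^2 - 10.2534*z + 14.859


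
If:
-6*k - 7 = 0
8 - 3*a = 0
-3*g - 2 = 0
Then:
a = 8/3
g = -2/3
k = -7/6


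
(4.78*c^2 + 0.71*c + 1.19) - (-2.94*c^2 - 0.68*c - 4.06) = 7.72*c^2 + 1.39*c + 5.25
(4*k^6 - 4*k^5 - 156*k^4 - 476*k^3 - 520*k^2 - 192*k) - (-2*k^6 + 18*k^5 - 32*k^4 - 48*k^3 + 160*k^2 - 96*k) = 6*k^6 - 22*k^5 - 124*k^4 - 428*k^3 - 680*k^2 - 96*k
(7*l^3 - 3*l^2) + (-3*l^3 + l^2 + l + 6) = 4*l^3 - 2*l^2 + l + 6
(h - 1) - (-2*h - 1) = 3*h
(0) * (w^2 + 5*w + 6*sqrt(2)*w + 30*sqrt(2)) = 0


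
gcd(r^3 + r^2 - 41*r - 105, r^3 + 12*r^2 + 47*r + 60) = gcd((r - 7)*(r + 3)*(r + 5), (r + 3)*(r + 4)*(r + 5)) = r^2 + 8*r + 15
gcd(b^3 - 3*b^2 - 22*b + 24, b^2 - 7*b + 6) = b^2 - 7*b + 6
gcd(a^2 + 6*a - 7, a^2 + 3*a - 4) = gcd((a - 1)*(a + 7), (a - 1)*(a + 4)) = a - 1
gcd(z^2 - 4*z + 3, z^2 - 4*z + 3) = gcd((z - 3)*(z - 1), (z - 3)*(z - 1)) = z^2 - 4*z + 3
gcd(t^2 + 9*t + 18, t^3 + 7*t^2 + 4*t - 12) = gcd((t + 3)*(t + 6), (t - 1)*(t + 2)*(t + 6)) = t + 6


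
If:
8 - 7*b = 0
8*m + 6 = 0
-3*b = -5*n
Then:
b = 8/7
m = -3/4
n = 24/35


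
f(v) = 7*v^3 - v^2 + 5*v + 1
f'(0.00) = 5.00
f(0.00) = 1.00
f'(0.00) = 5.00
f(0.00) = 1.00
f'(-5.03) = 546.38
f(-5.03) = -940.30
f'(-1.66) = 66.19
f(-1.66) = -42.08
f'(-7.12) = 1083.82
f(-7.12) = -2611.90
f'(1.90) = 77.01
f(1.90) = 54.90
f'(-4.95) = 529.45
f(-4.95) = -897.26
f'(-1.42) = 50.18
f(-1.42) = -28.16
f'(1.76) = 66.53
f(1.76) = 44.86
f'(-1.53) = 57.22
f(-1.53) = -34.06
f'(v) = 21*v^2 - 2*v + 5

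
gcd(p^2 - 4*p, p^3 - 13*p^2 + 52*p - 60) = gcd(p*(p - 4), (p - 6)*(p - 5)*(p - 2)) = 1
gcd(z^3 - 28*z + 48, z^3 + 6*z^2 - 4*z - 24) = z^2 + 4*z - 12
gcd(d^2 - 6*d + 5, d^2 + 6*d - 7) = d - 1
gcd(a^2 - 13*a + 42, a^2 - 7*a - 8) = 1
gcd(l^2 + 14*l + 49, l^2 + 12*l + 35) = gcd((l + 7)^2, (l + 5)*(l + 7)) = l + 7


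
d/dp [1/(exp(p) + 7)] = -exp(p)/(exp(p) + 7)^2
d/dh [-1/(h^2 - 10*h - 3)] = 2*(h - 5)/(-h^2 + 10*h + 3)^2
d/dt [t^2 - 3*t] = 2*t - 3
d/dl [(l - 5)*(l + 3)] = 2*l - 2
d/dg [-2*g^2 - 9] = -4*g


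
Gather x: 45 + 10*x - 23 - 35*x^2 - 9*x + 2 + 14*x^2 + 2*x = -21*x^2 + 3*x + 24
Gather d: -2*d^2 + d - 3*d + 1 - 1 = -2*d^2 - 2*d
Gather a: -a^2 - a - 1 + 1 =-a^2 - a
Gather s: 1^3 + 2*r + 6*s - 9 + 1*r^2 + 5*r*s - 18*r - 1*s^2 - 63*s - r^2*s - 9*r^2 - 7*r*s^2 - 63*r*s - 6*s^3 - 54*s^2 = -8*r^2 - 16*r - 6*s^3 + s^2*(-7*r - 55) + s*(-r^2 - 58*r - 57) - 8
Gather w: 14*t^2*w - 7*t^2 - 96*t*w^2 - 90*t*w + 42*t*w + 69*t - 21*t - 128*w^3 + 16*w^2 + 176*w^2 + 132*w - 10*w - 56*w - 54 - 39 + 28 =-7*t^2 + 48*t - 128*w^3 + w^2*(192 - 96*t) + w*(14*t^2 - 48*t + 66) - 65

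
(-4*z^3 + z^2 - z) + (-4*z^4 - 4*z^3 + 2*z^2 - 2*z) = -4*z^4 - 8*z^3 + 3*z^2 - 3*z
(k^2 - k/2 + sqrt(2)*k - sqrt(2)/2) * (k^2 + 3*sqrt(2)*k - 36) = k^4 - k^3/2 + 4*sqrt(2)*k^3 - 30*k^2 - 2*sqrt(2)*k^2 - 36*sqrt(2)*k + 15*k + 18*sqrt(2)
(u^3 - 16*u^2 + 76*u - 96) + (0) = u^3 - 16*u^2 + 76*u - 96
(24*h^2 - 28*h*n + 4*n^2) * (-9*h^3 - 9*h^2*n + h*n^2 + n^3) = -216*h^5 + 36*h^4*n + 240*h^3*n^2 - 40*h^2*n^3 - 24*h*n^4 + 4*n^5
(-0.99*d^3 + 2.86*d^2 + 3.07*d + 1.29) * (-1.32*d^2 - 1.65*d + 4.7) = 1.3068*d^5 - 2.1417*d^4 - 13.4244*d^3 + 6.6737*d^2 + 12.3005*d + 6.063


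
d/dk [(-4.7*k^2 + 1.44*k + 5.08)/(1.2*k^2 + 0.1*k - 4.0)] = (-2.198*k^2 + 25.408*k - 6.268)/(1.44*k^4 + 0.24*k^3 - 9.59*k^2 - 0.8*k + 16.0)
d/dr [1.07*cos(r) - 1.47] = -1.07*sin(r)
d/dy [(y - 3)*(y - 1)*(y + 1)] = 3*y^2 - 6*y - 1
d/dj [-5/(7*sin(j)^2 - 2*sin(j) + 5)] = 10*(7*sin(j) - 1)*cos(j)/(7*sin(j)^2 - 2*sin(j) + 5)^2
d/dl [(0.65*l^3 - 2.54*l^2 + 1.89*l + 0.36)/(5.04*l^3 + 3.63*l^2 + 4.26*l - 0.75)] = (15.1611*l^4 - 13.5132*l^3 - 24.5868*l^2 + 1.1964*l - 2.9511)/(25.4016*l^6 + 36.5904*l^5 + 56.1177*l^4 + 23.3676*l^3 + 12.7026*l^2 - 6.39*l + 0.5625)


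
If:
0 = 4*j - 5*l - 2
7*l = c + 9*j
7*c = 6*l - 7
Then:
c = -227/143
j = -51/143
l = -98/143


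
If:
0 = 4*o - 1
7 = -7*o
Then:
No Solution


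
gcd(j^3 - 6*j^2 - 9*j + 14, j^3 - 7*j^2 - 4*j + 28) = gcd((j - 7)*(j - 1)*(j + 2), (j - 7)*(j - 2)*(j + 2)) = j^2 - 5*j - 14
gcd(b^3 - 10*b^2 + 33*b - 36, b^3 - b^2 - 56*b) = 1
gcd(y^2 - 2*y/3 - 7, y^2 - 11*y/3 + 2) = y - 3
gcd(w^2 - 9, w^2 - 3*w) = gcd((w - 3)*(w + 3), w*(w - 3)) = w - 3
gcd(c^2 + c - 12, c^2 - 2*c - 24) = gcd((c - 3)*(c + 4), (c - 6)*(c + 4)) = c + 4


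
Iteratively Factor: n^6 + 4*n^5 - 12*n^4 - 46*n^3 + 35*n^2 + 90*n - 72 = (n - 3)*(n^5 + 7*n^4 + 9*n^3 - 19*n^2 - 22*n + 24) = (n - 3)*(n + 2)*(n^4 + 5*n^3 - n^2 - 17*n + 12) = (n - 3)*(n - 1)*(n + 2)*(n^3 + 6*n^2 + 5*n - 12) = (n - 3)*(n - 1)*(n + 2)*(n + 3)*(n^2 + 3*n - 4) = (n - 3)*(n - 1)*(n + 2)*(n + 3)*(n + 4)*(n - 1)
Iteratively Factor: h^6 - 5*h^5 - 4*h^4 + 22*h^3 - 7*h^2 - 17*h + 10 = (h - 1)*(h^5 - 4*h^4 - 8*h^3 + 14*h^2 + 7*h - 10) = (h - 1)^2*(h^4 - 3*h^3 - 11*h^2 + 3*h + 10) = (h - 5)*(h - 1)^2*(h^3 + 2*h^2 - h - 2) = (h - 5)*(h - 1)^2*(h + 1)*(h^2 + h - 2) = (h - 5)*(h - 1)^3*(h + 1)*(h + 2)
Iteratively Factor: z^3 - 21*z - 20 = (z + 1)*(z^2 - z - 20) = (z + 1)*(z + 4)*(z - 5)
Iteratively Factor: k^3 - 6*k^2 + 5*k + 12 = (k + 1)*(k^2 - 7*k + 12) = (k - 3)*(k + 1)*(k - 4)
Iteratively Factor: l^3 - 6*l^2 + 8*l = (l - 4)*(l^2 - 2*l) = (l - 4)*(l - 2)*(l)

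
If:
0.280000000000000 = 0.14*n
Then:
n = 2.00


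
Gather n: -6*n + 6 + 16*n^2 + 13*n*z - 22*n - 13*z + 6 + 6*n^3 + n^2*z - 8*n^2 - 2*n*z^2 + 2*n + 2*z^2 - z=6*n^3 + n^2*(z + 8) + n*(-2*z^2 + 13*z - 26) + 2*z^2 - 14*z + 12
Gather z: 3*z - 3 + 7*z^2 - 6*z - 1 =7*z^2 - 3*z - 4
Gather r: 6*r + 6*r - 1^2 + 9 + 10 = 12*r + 18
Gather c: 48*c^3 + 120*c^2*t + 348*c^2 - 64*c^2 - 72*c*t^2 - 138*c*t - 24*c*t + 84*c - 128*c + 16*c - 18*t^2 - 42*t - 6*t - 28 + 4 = 48*c^3 + c^2*(120*t + 284) + c*(-72*t^2 - 162*t - 28) - 18*t^2 - 48*t - 24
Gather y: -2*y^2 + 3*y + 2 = -2*y^2 + 3*y + 2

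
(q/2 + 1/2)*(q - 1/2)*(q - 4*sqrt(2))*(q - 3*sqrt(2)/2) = q^4/2 - 11*sqrt(2)*q^3/4 + q^3/4 - 11*sqrt(2)*q^2/8 + 23*q^2/4 + 11*sqrt(2)*q/8 + 3*q - 3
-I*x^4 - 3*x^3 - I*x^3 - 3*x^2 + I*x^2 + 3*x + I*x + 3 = (x + 1)^2*(x - 3*I)*(-I*x + I)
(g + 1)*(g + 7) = g^2 + 8*g + 7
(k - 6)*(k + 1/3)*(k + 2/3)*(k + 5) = k^4 - 277*k^2/9 - 272*k/9 - 20/3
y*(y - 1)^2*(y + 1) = y^4 - y^3 - y^2 + y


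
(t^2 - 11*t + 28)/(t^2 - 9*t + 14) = (t - 4)/(t - 2)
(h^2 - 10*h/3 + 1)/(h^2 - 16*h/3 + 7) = (3*h - 1)/(3*h - 7)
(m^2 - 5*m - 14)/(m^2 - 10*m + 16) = (m^2 - 5*m - 14)/(m^2 - 10*m + 16)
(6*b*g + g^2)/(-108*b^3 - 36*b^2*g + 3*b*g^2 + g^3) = -g/(18*b^2 + 3*b*g - g^2)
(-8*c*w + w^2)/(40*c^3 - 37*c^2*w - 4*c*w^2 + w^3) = w/(-5*c^2 + 4*c*w + w^2)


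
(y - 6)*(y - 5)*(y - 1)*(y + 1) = y^4 - 11*y^3 + 29*y^2 + 11*y - 30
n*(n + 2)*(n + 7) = n^3 + 9*n^2 + 14*n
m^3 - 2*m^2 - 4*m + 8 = (m - 2)^2*(m + 2)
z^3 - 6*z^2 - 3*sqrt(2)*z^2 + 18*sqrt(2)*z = z*(z - 6)*(z - 3*sqrt(2))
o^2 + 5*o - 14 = (o - 2)*(o + 7)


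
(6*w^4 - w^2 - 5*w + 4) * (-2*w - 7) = -12*w^5 - 42*w^4 + 2*w^3 + 17*w^2 + 27*w - 28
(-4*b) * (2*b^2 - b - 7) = -8*b^3 + 4*b^2 + 28*b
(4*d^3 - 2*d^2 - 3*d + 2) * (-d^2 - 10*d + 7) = -4*d^5 - 38*d^4 + 51*d^3 + 14*d^2 - 41*d + 14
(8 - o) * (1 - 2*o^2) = 2*o^3 - 16*o^2 - o + 8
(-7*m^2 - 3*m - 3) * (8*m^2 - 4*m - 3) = -56*m^4 + 4*m^3 + 9*m^2 + 21*m + 9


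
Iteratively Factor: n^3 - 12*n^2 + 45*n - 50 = (n - 2)*(n^2 - 10*n + 25) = (n - 5)*(n - 2)*(n - 5)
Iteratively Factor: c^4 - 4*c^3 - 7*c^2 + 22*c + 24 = (c + 1)*(c^3 - 5*c^2 - 2*c + 24) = (c + 1)*(c + 2)*(c^2 - 7*c + 12) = (c - 4)*(c + 1)*(c + 2)*(c - 3)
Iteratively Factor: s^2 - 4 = (s - 2)*(s + 2)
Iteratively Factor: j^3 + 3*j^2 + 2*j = (j + 1)*(j^2 + 2*j) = (j + 1)*(j + 2)*(j)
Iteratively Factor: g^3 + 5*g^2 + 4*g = (g + 4)*(g^2 + g) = g*(g + 4)*(g + 1)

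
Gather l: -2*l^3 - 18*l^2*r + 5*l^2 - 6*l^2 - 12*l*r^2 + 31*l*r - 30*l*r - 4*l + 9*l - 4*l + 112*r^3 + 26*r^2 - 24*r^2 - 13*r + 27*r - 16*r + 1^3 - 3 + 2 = -2*l^3 + l^2*(-18*r - 1) + l*(-12*r^2 + r + 1) + 112*r^3 + 2*r^2 - 2*r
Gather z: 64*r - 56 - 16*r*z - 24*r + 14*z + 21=40*r + z*(14 - 16*r) - 35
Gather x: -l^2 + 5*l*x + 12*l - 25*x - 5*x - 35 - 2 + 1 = -l^2 + 12*l + x*(5*l - 30) - 36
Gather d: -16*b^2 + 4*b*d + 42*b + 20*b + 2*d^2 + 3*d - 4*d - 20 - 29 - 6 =-16*b^2 + 62*b + 2*d^2 + d*(4*b - 1) - 55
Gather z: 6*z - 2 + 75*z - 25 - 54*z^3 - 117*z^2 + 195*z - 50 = -54*z^3 - 117*z^2 + 276*z - 77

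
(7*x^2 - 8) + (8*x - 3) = 7*x^2 + 8*x - 11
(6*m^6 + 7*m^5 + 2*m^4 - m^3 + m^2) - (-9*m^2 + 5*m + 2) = 6*m^6 + 7*m^5 + 2*m^4 - m^3 + 10*m^2 - 5*m - 2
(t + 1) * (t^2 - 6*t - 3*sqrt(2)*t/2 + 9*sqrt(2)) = t^3 - 5*t^2 - 3*sqrt(2)*t^2/2 - 6*t + 15*sqrt(2)*t/2 + 9*sqrt(2)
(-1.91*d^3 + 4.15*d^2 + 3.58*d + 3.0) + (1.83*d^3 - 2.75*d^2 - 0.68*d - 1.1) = -0.0799999999999998*d^3 + 1.4*d^2 + 2.9*d + 1.9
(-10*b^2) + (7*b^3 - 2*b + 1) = 7*b^3 - 10*b^2 - 2*b + 1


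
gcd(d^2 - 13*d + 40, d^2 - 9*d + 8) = d - 8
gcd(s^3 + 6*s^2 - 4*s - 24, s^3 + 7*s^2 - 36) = s^2 + 4*s - 12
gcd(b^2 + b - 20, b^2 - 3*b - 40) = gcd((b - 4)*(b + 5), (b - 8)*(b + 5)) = b + 5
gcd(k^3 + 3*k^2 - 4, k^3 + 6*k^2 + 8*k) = k + 2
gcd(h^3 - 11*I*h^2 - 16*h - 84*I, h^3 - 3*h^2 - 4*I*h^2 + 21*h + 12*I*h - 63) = h - 7*I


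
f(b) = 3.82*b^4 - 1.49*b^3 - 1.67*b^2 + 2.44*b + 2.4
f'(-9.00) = -11468.69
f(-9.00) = 25994.40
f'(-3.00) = -440.33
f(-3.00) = 329.70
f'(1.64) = 52.34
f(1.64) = 22.97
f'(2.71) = 264.67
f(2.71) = 173.13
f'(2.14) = 124.57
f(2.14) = 65.49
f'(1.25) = 21.12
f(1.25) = 9.26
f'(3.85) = 795.30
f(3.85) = 741.29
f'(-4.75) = -1720.14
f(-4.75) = 2057.45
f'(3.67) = 685.28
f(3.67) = 608.20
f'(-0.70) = -2.65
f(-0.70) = 1.30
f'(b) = 15.28*b^3 - 4.47*b^2 - 3.34*b + 2.44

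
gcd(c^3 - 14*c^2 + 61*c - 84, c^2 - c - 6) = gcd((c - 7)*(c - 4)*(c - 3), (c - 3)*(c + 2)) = c - 3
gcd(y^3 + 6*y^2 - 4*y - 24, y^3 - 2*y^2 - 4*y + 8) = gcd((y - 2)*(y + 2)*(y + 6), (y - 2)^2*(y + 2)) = y^2 - 4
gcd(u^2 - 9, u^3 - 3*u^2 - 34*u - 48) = u + 3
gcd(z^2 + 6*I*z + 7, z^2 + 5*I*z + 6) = z - I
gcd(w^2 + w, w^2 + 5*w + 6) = 1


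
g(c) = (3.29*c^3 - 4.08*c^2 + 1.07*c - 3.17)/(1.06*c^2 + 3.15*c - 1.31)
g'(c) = (-2.12*c - 3.15)*(3.29*c^3 - 4.08*c^2 + 1.07*c - 3.17)/(1.06*c^2 + 3.15*c - 1.31)^2 + (9.87*c^2 - 8.16*c + 1.07)/(1.06*c^2 + 3.15*c - 1.31) = (3.4874*c^4 + 20.727*c^3 - 26.9159*c^2 + 17.41*c + 8.5838)/(1.1236*c^4 + 6.678*c^3 + 7.1453*c^2 - 8.253*c + 1.7161)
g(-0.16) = 1.94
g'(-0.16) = 1.57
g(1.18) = -0.56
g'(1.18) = 2.15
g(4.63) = 6.69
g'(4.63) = 2.45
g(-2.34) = 24.39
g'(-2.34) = -41.15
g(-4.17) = -79.55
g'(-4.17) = -61.69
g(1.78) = 0.57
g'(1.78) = 1.81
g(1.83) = 0.66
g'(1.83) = 1.82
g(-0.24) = 1.85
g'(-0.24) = 0.64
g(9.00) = 18.37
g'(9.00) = 2.82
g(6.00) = 10.17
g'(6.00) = 2.62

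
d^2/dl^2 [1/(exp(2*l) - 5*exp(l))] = ((5 - 4*exp(l))*(exp(l) - 5) + 2*(2*exp(l) - 5)^2)*exp(-l)/(exp(l) - 5)^3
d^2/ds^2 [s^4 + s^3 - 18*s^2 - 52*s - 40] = 12*s^2 + 6*s - 36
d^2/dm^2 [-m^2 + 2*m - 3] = -2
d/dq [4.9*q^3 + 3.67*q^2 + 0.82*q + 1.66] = 14.7*q^2 + 7.34*q + 0.82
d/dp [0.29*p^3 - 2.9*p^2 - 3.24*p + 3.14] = 0.87*p^2 - 5.8*p - 3.24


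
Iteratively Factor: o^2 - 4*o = (o - 4)*(o)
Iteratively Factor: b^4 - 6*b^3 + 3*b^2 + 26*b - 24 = (b - 4)*(b^3 - 2*b^2 - 5*b + 6) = (b - 4)*(b + 2)*(b^2 - 4*b + 3) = (b - 4)*(b - 3)*(b + 2)*(b - 1)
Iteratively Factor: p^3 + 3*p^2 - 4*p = (p + 4)*(p^2 - p) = (p - 1)*(p + 4)*(p)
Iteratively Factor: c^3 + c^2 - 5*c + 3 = (c - 1)*(c^2 + 2*c - 3) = (c - 1)*(c + 3)*(c - 1)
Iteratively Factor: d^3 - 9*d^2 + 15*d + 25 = (d - 5)*(d^2 - 4*d - 5) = (d - 5)^2*(d + 1)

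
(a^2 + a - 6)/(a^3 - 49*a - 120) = (a - 2)/(a^2 - 3*a - 40)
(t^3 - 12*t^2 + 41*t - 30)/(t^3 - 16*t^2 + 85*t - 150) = (t - 1)/(t - 5)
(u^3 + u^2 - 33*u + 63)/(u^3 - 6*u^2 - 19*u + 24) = (u^3 + u^2 - 33*u + 63)/(u^3 - 6*u^2 - 19*u + 24)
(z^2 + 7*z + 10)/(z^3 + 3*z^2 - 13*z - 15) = (z + 2)/(z^2 - 2*z - 3)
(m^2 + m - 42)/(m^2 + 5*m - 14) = (m - 6)/(m - 2)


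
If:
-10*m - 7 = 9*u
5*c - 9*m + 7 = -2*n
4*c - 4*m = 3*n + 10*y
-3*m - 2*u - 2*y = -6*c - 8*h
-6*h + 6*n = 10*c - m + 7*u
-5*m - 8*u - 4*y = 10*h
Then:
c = -14343/16384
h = 16527/32768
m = -1513/16384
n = -28295/16384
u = -5531/8192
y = 6713/32768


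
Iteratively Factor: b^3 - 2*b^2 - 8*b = (b - 4)*(b^2 + 2*b) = (b - 4)*(b + 2)*(b)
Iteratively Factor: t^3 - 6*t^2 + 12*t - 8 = (t - 2)*(t^2 - 4*t + 4) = (t - 2)^2*(t - 2)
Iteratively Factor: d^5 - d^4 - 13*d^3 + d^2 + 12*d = (d)*(d^4 - d^3 - 13*d^2 + d + 12) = d*(d - 1)*(d^3 - 13*d - 12) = d*(d - 1)*(d + 3)*(d^2 - 3*d - 4) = d*(d - 1)*(d + 1)*(d + 3)*(d - 4)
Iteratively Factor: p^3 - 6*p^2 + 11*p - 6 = (p - 1)*(p^2 - 5*p + 6) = (p - 2)*(p - 1)*(p - 3)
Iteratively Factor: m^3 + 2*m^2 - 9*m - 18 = (m - 3)*(m^2 + 5*m + 6) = (m - 3)*(m + 2)*(m + 3)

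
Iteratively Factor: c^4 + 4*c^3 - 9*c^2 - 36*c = (c)*(c^3 + 4*c^2 - 9*c - 36) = c*(c + 4)*(c^2 - 9) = c*(c - 3)*(c + 4)*(c + 3)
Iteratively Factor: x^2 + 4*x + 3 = (x + 3)*(x + 1)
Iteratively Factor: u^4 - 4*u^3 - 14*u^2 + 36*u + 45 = (u - 5)*(u^3 + u^2 - 9*u - 9) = (u - 5)*(u + 1)*(u^2 - 9) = (u - 5)*(u - 3)*(u + 1)*(u + 3)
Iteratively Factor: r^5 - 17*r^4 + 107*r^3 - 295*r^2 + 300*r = (r)*(r^4 - 17*r^3 + 107*r^2 - 295*r + 300) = r*(r - 5)*(r^3 - 12*r^2 + 47*r - 60) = r*(r - 5)*(r - 4)*(r^2 - 8*r + 15) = r*(r - 5)^2*(r - 4)*(r - 3)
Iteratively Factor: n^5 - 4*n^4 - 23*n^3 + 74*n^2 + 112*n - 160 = (n + 2)*(n^4 - 6*n^3 - 11*n^2 + 96*n - 80) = (n - 4)*(n + 2)*(n^3 - 2*n^2 - 19*n + 20) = (n - 4)*(n + 2)*(n + 4)*(n^2 - 6*n + 5) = (n - 4)*(n - 1)*(n + 2)*(n + 4)*(n - 5)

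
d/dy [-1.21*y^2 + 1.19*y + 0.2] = 1.19 - 2.42*y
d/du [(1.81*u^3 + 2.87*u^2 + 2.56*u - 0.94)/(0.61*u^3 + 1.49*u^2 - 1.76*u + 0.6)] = (-4.44089209850063e-16*u^5 + 0.946199999999999*u^4 - 9.4944*u^3 - 3.8874*u^2 + 6.2452*u - 0.1184)/(0.3721*u^6 + 1.8178*u^5 + 0.0729000000000002*u^4 - 4.5128*u^3 + 4.8856*u^2 - 2.112*u + 0.36)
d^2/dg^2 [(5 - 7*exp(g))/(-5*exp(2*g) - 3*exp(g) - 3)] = (175*exp(4*g) - 605*exp(3*g) - 855*exp(2*g) + 192*exp(g) + 108)*exp(g)/(125*exp(6*g) + 225*exp(5*g) + 360*exp(4*g) + 297*exp(3*g) + 216*exp(2*g) + 81*exp(g) + 27)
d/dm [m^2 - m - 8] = 2*m - 1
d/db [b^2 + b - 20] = 2*b + 1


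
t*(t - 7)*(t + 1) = t^3 - 6*t^2 - 7*t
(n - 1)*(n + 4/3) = n^2 + n/3 - 4/3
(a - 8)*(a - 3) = a^2 - 11*a + 24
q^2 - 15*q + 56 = (q - 8)*(q - 7)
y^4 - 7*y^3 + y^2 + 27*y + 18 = (y - 6)*(y - 3)*(y + 1)^2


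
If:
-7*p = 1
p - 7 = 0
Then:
No Solution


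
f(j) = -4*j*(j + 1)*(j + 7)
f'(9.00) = -1576.00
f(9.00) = -5760.00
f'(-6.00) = -76.00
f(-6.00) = -120.00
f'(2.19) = -225.71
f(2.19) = -256.81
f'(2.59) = -274.26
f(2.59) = -356.68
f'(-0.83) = 16.85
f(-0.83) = 3.48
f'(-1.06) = 26.36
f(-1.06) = -1.51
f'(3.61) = -415.43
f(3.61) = -706.29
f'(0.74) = -81.93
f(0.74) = -39.86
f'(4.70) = -593.88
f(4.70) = -1253.77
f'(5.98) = -839.84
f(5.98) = -2167.16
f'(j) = -4*j*(j + 1) - 4*j*(j + 7) - 4*(j + 1)*(j + 7) = -12*j^2 - 64*j - 28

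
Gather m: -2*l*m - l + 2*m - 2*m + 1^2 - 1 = -2*l*m - l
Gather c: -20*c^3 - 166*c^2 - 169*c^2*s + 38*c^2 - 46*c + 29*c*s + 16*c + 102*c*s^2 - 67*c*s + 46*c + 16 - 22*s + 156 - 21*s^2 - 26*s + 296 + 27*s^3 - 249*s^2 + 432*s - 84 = -20*c^3 + c^2*(-169*s - 128) + c*(102*s^2 - 38*s + 16) + 27*s^3 - 270*s^2 + 384*s + 384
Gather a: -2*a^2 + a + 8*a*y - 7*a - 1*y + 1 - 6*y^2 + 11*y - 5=-2*a^2 + a*(8*y - 6) - 6*y^2 + 10*y - 4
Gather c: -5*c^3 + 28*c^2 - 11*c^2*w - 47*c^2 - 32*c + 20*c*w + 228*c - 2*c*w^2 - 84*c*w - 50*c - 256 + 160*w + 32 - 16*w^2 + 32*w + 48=-5*c^3 + c^2*(-11*w - 19) + c*(-2*w^2 - 64*w + 146) - 16*w^2 + 192*w - 176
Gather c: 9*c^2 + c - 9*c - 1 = 9*c^2 - 8*c - 1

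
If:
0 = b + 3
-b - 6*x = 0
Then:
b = -3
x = 1/2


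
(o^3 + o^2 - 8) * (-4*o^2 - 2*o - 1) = -4*o^5 - 6*o^4 - 3*o^3 + 31*o^2 + 16*o + 8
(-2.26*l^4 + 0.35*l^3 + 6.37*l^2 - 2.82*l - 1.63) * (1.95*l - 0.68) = -4.407*l^5 + 2.2193*l^4 + 12.1835*l^3 - 9.8306*l^2 - 1.2609*l + 1.1084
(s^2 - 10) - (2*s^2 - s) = -s^2 + s - 10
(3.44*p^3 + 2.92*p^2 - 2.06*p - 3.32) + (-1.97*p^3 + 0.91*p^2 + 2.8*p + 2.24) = 1.47*p^3 + 3.83*p^2 + 0.74*p - 1.08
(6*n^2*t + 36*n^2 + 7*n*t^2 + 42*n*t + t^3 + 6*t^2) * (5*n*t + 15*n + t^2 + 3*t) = 30*n^3*t^2 + 270*n^3*t + 540*n^3 + 41*n^2*t^3 + 369*n^2*t^2 + 738*n^2*t + 12*n*t^4 + 108*n*t^3 + 216*n*t^2 + t^5 + 9*t^4 + 18*t^3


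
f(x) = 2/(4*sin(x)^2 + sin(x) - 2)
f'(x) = 2*(-8*sin(x)*cos(x) - cos(x))/(4*sin(x)^2 + sin(x) - 2)^2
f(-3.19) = -1.03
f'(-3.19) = 0.73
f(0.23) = -1.28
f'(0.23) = -2.25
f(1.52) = 0.67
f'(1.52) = -0.10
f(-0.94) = -10.05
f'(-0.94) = 162.72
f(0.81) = 2.43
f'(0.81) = -13.84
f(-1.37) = 2.32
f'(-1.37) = 3.68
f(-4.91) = 0.71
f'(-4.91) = -0.43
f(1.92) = 0.81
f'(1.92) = 0.95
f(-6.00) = -1.42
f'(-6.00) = -3.13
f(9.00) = -2.20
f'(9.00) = 9.49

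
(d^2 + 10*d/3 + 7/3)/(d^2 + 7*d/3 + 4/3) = (3*d + 7)/(3*d + 4)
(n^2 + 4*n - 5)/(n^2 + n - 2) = (n + 5)/(n + 2)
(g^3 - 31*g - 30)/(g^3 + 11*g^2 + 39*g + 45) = (g^2 - 5*g - 6)/(g^2 + 6*g + 9)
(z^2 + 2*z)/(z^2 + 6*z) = (z + 2)/(z + 6)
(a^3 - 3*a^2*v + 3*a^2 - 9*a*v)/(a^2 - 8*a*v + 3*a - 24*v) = a*(-a + 3*v)/(-a + 8*v)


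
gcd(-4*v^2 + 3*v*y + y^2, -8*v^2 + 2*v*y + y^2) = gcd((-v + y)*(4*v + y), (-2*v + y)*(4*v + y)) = 4*v + y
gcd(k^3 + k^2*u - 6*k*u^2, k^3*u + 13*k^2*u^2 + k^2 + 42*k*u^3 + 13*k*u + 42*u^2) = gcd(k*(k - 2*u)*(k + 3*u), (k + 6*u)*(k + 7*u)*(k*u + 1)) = 1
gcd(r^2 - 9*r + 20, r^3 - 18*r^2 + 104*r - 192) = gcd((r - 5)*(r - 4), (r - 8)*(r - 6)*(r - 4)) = r - 4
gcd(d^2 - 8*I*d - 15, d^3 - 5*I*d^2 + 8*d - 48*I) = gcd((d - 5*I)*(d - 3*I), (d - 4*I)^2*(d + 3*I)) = 1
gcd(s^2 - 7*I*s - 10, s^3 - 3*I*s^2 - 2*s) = s - 2*I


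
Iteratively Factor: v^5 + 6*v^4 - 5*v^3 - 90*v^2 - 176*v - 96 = (v + 3)*(v^4 + 3*v^3 - 14*v^2 - 48*v - 32) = (v + 2)*(v + 3)*(v^3 + v^2 - 16*v - 16) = (v - 4)*(v + 2)*(v + 3)*(v^2 + 5*v + 4) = (v - 4)*(v + 2)*(v + 3)*(v + 4)*(v + 1)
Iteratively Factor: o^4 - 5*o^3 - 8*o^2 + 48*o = (o - 4)*(o^3 - o^2 - 12*o) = o*(o - 4)*(o^2 - o - 12) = o*(o - 4)*(o + 3)*(o - 4)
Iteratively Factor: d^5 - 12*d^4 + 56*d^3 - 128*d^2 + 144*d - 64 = (d - 2)*(d^4 - 10*d^3 + 36*d^2 - 56*d + 32) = (d - 4)*(d - 2)*(d^3 - 6*d^2 + 12*d - 8) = (d - 4)*(d - 2)^2*(d^2 - 4*d + 4) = (d - 4)*(d - 2)^3*(d - 2)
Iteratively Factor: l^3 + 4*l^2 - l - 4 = (l + 4)*(l^2 - 1) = (l + 1)*(l + 4)*(l - 1)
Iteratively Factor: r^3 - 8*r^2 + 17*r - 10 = (r - 1)*(r^2 - 7*r + 10) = (r - 2)*(r - 1)*(r - 5)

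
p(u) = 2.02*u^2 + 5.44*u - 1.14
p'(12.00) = 53.92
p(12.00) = 355.02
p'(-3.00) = -6.68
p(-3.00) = 0.72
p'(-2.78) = -5.79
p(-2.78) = -0.65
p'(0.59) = 7.82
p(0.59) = 2.77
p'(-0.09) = 5.08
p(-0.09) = -1.61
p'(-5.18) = -15.49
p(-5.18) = 24.88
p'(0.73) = 8.39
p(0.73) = 3.91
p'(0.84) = 8.83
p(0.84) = 4.85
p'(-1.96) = -2.48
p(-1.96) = -4.04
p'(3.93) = 21.32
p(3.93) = 51.44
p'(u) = 4.04*u + 5.44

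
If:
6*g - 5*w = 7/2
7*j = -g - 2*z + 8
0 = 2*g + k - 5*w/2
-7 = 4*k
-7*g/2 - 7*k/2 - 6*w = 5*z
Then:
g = 0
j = 387/700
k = -7/4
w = -7/10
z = 413/200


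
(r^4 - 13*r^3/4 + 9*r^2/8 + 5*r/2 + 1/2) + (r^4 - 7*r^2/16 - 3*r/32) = 2*r^4 - 13*r^3/4 + 11*r^2/16 + 77*r/32 + 1/2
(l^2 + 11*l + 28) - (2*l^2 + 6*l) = -l^2 + 5*l + 28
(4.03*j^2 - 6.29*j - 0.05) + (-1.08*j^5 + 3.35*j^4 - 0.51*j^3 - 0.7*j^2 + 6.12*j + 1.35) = -1.08*j^5 + 3.35*j^4 - 0.51*j^3 + 3.33*j^2 - 0.17*j + 1.3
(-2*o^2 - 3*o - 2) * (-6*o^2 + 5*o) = 12*o^4 + 8*o^3 - 3*o^2 - 10*o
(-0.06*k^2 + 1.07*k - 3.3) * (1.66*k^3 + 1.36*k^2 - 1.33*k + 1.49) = -0.0996*k^5 + 1.6946*k^4 - 3.943*k^3 - 6.0005*k^2 + 5.9833*k - 4.917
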